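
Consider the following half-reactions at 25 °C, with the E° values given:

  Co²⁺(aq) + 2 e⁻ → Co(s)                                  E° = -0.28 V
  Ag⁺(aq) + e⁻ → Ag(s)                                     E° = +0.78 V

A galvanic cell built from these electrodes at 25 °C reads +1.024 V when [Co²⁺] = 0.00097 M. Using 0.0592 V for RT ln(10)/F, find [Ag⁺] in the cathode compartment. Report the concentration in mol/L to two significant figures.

0.0077 M

Ag⁺/Ag is the cathode, Co²⁺/Co the anode: E°cell = +1.06 V, n = 2.
Overall reaction: 2 Ag⁺(aq) + Co(s) → 2 Ag(s) + Co²⁺(aq); Q = [Co²⁺]^1/[Ag⁺]^2.
From E = E° − (0.0592/n) log Q: log Q = (E° − E)·n/0.0592 = (+1.06 − (+1.024))·2/0.0592 = 1.2162.
So 2·log[Ag⁺] = 1·log(0.00097) − log Q = -3.0132 − (1.2162) = -4.2294; log[Ag⁺] = -4.2294 / 2 = -2.1147; [Ag⁺] = 10^(-2.1147) ≈ 0.0077 M.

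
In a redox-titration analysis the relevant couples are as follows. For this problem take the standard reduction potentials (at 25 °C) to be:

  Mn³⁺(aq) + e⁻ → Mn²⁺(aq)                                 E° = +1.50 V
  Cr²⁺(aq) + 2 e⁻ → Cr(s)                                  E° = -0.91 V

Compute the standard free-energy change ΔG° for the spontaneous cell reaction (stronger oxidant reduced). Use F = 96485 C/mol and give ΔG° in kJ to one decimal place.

-465.1 kJ

Mn³⁺/Mn²⁺ (E° = +1.50 V) is the cathode; Cr²⁺/Cr (E° = -0.91 V) is the anode, so E°cell = +2.41 V.
Balancing electrons gives n = 2 (lcm of 1 and 2).
ΔG° = −nFE° = −(2)(96485)(+2.41) = -465,058 J = -465.1 kJ.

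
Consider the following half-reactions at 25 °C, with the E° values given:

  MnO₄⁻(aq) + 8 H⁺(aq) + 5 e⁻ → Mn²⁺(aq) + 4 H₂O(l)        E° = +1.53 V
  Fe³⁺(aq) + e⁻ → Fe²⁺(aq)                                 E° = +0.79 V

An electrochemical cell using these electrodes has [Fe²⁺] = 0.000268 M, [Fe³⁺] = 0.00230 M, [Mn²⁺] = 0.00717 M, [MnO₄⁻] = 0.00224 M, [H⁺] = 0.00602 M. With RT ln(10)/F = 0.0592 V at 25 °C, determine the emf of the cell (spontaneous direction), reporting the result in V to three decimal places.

MnO₄⁻/Mn²⁺ is the cathode (higher E°), Fe³⁺/Fe²⁺ the anode: E°cell = +1.53 − (+0.79) = +0.74 V, n = 5.
Overall: MnO₄⁻(aq) + 8 H⁺(aq) + 5 Fe²⁺(aq) → Mn²⁺(aq) + 4 H₂O(l) + 5 Fe³⁺(aq)
Q = [Mn²⁺]·[Fe³⁺]^5 / ([MnO₄⁻]·[H⁺]^8·[Fe²⁺]^5); log Q = 22.936.
E = E° − (0.0592/n) log Q = +0.74 − (0.0592/5)(22.936) = +0.468 V.

+0.468 V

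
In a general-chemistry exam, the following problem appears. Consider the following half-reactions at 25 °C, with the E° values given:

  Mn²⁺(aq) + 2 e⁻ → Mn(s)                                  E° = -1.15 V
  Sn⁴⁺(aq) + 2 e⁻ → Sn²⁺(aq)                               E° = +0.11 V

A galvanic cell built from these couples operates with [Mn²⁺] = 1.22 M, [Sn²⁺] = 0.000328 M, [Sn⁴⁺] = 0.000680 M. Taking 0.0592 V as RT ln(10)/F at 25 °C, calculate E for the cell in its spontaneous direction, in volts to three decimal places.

+1.267 V

Sn⁴⁺/Sn²⁺ is the cathode (higher E°), Mn²⁺/Mn the anode: E°cell = +0.11 − (-1.15) = +1.26 V, n = 2.
Overall: Sn⁴⁺(aq) + Mn(s) → Sn²⁺(aq) + Mn²⁺(aq)
Q = [Sn²⁺]·[Mn²⁺] / ([Sn⁴⁺]); log Q = -0.230.
E = E° − (0.0592/n) log Q = +1.26 − (0.0592/2)(-0.230) = +1.267 V.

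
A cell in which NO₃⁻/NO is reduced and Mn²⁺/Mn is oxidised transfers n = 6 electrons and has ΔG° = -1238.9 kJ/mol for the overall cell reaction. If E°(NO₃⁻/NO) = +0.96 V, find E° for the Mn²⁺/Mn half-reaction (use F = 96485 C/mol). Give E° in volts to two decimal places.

E°cell = −ΔG°/(nF) = −(-1238.9×10³)/((6)(96485)) = +2.140 V.
Since NO₃⁻/NO is the cathode and Mn²⁺/Mn the anode, E°cell = E°(NO₃⁻/NO) − E°(Mn²⁺/Mn).
So E°(Mn²⁺/Mn) = E°(NO₃⁻/NO) − E°cell = (+0.96) − (+2.140) = -1.18 V.

-1.18 V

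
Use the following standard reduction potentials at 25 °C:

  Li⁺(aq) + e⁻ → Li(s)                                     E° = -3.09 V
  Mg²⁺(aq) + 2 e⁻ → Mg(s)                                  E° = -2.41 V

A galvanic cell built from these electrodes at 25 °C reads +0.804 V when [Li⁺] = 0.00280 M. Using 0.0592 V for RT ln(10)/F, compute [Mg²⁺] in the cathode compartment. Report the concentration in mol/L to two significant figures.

Mg²⁺/Mg is the cathode, Li⁺/Li the anode: E°cell = +0.68 V, n = 2.
Overall reaction: Mg²⁺(aq) + 2 Li(s) → Mg(s) + 2 Li⁺(aq); Q = [Li⁺]^2/[Mg²⁺]^1.
From E = E° − (0.0592/n) log Q: log Q = (E° − E)·n/0.0592 = (+0.68 − (+0.804))·2/0.0592 = -4.1892.
So 1·log[Mg²⁺] = 2·log(0.0028) − log Q = -5.1057 − (-4.1892) = -0.9165; [Mg²⁺] = 10^(-0.9165) ≈ 0.12 M.

0.12 M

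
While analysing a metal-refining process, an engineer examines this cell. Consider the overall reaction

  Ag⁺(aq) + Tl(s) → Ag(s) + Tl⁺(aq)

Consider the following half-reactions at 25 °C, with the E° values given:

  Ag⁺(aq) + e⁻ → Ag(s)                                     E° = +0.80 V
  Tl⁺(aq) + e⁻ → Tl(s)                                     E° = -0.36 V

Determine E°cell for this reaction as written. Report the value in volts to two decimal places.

+1.16 V

The Ag⁺/Ag couple has the higher reduction potential, so it is the cathode; Tl⁺/Tl is oxidised at the anode.
E°cell = E°(cathode) − E°(anode) = (+0.80) − (-0.36) = +1.16 V.
Since E°cell > 0, the reaction is spontaneous under standard conditions.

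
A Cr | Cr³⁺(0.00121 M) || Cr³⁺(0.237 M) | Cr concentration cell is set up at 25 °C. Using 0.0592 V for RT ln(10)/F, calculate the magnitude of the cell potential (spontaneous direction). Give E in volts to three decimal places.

For a concentration cell E°cell = 0. The 0.237 M side is the cathode (reduction is favoured where [Cr³⁺] is higher).
With n = 3, E = −(0.0592/3) log([Cr³⁺]ₐₙ/[Cr³⁺]꜀ₐₜ) = −(0.0592/3) log(0.00121/0.237) = −(0.0592/3)(-2.292) = +0.045 V.

+0.045 V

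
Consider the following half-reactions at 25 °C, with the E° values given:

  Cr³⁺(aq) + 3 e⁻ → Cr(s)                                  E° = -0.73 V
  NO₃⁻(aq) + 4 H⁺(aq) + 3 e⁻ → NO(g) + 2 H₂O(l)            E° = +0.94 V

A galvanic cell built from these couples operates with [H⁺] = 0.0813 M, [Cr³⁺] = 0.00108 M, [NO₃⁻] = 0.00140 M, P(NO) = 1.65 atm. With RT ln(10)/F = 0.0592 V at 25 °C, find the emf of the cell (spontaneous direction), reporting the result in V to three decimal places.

+1.582 V

NO₃⁻/NO is the cathode (higher E°), Cr³⁺/Cr the anode: E°cell = +0.94 − (-0.73) = +1.67 V, n = 3.
Overall: NO₃⁻(aq) + 4 H⁺(aq) + Cr(s) → NO(g) + 2 H₂O(l) + Cr³⁺(aq)
Q = P(NO)·[Cr³⁺] / ([NO₃⁻]·[H⁺]^4); log Q = 4.464.
E = E° − (0.0592/n) log Q = +1.67 − (0.0592/3)(4.464) = +1.582 V.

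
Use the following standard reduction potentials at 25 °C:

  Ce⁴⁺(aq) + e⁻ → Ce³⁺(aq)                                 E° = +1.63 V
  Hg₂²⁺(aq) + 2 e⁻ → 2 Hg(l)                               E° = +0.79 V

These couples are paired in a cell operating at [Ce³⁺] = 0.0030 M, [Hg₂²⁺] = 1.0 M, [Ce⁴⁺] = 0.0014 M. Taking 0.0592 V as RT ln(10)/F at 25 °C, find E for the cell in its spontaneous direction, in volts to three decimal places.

Ce⁴⁺/Ce³⁺ is the cathode (higher E°), Hg₂²⁺/Hg the anode: E°cell = +1.63 − (+0.79) = +0.84 V, n = 2.
Overall: 2 Ce⁴⁺(aq) + 2 Hg(l) → 2 Ce³⁺(aq) + Hg₂²⁺(aq)
Q = [Ce³⁺]^2·[Hg₂²⁺] / ([Ce⁴⁺]^2); log Q = 0.662.
E = E° − (0.0592/n) log Q = +0.84 − (0.0592/2)(0.662) = +0.820 V.

+0.820 V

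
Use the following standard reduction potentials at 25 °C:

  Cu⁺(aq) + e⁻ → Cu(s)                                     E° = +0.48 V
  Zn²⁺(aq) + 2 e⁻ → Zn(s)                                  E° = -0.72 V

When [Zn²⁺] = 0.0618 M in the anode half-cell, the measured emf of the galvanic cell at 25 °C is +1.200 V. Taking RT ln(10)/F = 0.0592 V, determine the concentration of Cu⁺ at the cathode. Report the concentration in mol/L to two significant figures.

Cu⁺/Cu is the cathode, Zn²⁺/Zn the anode: E°cell = +1.20 V, n = 2.
Overall reaction: 2 Cu⁺(aq) + Zn(s) → 2 Cu(s) + Zn²⁺(aq); Q = [Zn²⁺]^1/[Cu⁺]^2.
From E = E° − (0.0592/n) log Q: log Q = (E° − E)·n/0.0592 = (+1.20 − (+1.200))·2/0.0592 = 0.0000.
So 2·log[Cu⁺] = 1·log(0.0618) − log Q = -1.2090 − (0.0000) = -1.2090; log[Cu⁺] = -1.2090 / 2 = -0.6045; [Cu⁺] = 10^(-0.6045) ≈ 0.25 M.

0.25 M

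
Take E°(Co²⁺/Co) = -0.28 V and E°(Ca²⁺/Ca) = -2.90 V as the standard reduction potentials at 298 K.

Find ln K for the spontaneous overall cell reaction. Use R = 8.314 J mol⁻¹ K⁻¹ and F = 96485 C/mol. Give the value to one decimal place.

204.1

Cathode: Co²⁺/Co; anode: Ca²⁺/Ca. E°cell = (-0.28) − (-2.90) = +2.62 V, with n = 2.
ΔG° = −nFE° = −RT ln K, so ln K = nFE°/(RT) = (2)(96485)(+2.62) / ((8.314)(298)) = 204.063.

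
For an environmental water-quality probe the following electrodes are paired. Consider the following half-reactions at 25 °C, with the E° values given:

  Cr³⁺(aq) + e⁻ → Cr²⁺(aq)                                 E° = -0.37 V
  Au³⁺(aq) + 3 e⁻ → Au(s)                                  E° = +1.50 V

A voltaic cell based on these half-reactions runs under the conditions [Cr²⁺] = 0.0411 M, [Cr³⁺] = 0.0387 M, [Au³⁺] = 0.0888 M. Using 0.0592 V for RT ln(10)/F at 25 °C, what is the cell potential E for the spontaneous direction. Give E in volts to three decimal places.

+1.851 V

Au³⁺/Au is the cathode (higher E°), Cr³⁺/Cr²⁺ the anode: E°cell = +1.50 − (-0.37) = +1.87 V, n = 3.
Overall: Au³⁺(aq) + 3 Cr²⁺(aq) → Au(s) + 3 Cr³⁺(aq)
Q = [Cr³⁺]^3 / ([Au³⁺]·[Cr²⁺]^3); log Q = 0.973.
E = E° − (0.0592/n) log Q = +1.87 − (0.0592/3)(0.973) = +1.851 V.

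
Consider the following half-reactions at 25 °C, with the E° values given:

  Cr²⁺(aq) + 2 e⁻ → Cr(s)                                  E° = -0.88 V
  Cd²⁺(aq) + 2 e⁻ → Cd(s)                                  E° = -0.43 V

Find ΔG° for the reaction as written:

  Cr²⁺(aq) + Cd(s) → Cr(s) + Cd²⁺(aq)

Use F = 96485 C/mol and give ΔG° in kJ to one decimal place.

As written, Cr²⁺/Cr is reduced (cathode) and Cd²⁺/Cd is oxidised (anode), so E°cell = (-0.88) − (-0.43) = -0.45 V.
Balancing electrons gives n = 2.
ΔG° = −nFE° = −(2)(96485)(-0.45) = 86,836 J = +86.8 kJ.

+86.8 kJ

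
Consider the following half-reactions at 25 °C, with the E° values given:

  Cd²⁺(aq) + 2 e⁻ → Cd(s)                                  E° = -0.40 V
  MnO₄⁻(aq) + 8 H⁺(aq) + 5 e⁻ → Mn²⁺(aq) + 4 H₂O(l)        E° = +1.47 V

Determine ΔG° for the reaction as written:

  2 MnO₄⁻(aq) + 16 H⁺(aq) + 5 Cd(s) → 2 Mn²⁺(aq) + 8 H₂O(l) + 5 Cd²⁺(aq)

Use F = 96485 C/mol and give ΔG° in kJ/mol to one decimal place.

-1804.3 kJ/mol

As written, MnO₄⁻/Mn²⁺ is reduced (cathode) and Cd²⁺/Cd is oxidised (anode), so E°cell = (+1.47) − (-0.40) = +1.87 V.
Balancing electrons gives n = 10.
ΔG° = −nFE° = −(10)(96485)(+1.87) = -1,804,270 J = -1804.3 kJ/mol.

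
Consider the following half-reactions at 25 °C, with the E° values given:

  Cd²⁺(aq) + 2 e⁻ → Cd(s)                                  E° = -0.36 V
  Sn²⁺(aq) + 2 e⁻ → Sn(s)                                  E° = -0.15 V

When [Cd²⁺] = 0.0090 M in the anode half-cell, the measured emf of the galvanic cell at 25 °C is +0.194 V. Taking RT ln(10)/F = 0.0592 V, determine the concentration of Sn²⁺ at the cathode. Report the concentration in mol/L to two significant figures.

Sn²⁺/Sn is the cathode, Cd²⁺/Cd the anode: E°cell = +0.21 V, n = 2.
Overall reaction: Sn²⁺(aq) + Cd(s) → Sn(s) + Cd²⁺(aq); Q = [Cd²⁺]^1/[Sn²⁺]^1.
From E = E° − (0.0592/n) log Q: log Q = (E° − E)·n/0.0592 = (+0.21 − (+0.194))·2/0.0592 = 0.5405.
So 1·log[Sn²⁺] = 1·log(0.009) − log Q = -2.0458 − (0.5405) = -2.5863; [Sn²⁺] = 10^(-2.5863) ≈ 0.0026 M.

0.0026 M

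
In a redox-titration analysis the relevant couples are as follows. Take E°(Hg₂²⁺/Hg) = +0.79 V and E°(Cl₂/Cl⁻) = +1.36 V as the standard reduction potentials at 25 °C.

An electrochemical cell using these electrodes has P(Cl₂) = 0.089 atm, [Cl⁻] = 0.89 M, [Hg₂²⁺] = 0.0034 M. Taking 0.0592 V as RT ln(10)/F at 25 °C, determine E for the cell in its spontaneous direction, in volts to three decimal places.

+0.615 V

Cl₂/Cl⁻ is the cathode (higher E°), Hg₂²⁺/Hg the anode: E°cell = +1.36 − (+0.79) = +0.57 V, n = 2.
Overall: Cl₂(g) + 2 Hg(l) → 2 Cl⁻(aq) + Hg₂²⁺(aq)
Q = [Cl⁻]^2·[Hg₂²⁺] / (P(Cl₂)); log Q = -1.519.
E = E° − (0.0592/n) log Q = +0.57 − (0.0592/2)(-1.519) = +0.615 V.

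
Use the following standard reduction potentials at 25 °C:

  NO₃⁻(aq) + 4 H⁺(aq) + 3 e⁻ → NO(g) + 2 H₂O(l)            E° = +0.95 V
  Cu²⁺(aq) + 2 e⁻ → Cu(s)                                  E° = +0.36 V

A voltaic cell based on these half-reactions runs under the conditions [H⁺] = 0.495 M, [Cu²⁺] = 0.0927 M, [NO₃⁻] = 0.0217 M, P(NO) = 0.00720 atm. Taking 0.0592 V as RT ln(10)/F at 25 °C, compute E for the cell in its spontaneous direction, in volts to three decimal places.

+0.606 V

NO₃⁻/NO is the cathode (higher E°), Cu²⁺/Cu the anode: E°cell = +0.95 − (+0.36) = +0.59 V, n = 6.
Overall: 2 NO₃⁻(aq) + 8 H⁺(aq) + 3 Cu(s) → 2 NO(g) + 4 H₂O(l) + 3 Cu²⁺(aq)
Q = P(NO)^2·[Cu²⁺]^3 / ([NO₃⁻]^2·[H⁺]^8); log Q = -1.614.
E = E° − (0.0592/n) log Q = +0.59 − (0.0592/6)(-1.614) = +0.606 V.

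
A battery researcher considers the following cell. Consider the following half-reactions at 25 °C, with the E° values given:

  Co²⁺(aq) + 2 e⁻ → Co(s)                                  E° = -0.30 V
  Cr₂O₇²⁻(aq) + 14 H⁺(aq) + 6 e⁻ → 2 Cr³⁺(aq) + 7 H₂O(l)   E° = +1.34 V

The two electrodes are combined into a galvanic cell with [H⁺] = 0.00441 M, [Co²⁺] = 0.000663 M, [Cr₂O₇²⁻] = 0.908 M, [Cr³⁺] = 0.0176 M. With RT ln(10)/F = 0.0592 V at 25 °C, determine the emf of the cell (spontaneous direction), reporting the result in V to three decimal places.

+1.443 V

Cr₂O₇²⁻/Cr³⁺ is the cathode (higher E°), Co²⁺/Co the anode: E°cell = +1.34 − (-0.30) = +1.64 V, n = 6.
Overall: Cr₂O₇²⁻(aq) + 14 H⁺(aq) + 3 Co(s) → 2 Cr³⁺(aq) + 7 H₂O(l) + 3 Co²⁺(aq)
Q = [Cr³⁺]^2·[Co²⁺]^3 / ([Cr₂O₇²⁻]·[H⁺]^14); log Q = 19.975.
E = E° − (0.0592/n) log Q = +1.64 − (0.0592/6)(19.975) = +1.443 V.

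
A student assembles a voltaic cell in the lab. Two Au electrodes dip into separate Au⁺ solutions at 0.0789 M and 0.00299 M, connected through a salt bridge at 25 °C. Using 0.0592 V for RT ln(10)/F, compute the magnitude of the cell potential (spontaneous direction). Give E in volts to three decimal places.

For a concentration cell E°cell = 0. The 0.0789 M side is the cathode (reduction is favoured where [Au⁺] is higher).
With n = 1, E = −(0.0592/1) log([Au⁺]ₐₙ/[Au⁺]꜀ₐₜ) = −(0.0592/1) log(0.00299/0.0789) = −(0.0592/1)(-1.421) = +0.084 V.

+0.084 V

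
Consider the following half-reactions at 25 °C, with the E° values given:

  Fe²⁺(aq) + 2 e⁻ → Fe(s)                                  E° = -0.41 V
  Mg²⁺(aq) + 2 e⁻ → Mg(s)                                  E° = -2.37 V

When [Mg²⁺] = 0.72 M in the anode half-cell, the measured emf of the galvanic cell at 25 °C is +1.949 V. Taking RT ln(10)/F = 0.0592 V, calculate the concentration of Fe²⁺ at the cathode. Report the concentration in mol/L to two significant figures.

0.31 M

Fe²⁺/Fe is the cathode, Mg²⁺/Mg the anode: E°cell = +1.96 V, n = 2.
Overall reaction: Fe²⁺(aq) + Mg(s) → Fe(s) + Mg²⁺(aq); Q = [Mg²⁺]^1/[Fe²⁺]^1.
From E = E° − (0.0592/n) log Q: log Q = (E° − E)·n/0.0592 = (+1.96 − (+1.949))·2/0.0592 = 0.3716.
So 1·log[Fe²⁺] = 1·log(0.72) − log Q = -0.1427 − (0.3716) = -0.5143; [Fe²⁺] = 10^(-0.5143) ≈ 0.31 M.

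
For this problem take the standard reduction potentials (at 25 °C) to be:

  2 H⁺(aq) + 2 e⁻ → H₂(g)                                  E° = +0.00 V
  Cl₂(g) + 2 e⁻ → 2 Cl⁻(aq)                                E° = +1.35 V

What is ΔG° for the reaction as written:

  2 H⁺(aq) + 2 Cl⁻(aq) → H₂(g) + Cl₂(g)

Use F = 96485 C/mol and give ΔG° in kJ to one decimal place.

+260.5 kJ

As written, H⁺/H₂ is reduced (cathode) and Cl₂/Cl⁻ is oxidised (anode), so E°cell = (+0.00) − (+1.35) = -1.35 V.
Balancing electrons gives n = 2.
ΔG° = −nFE° = −(2)(96485)(-1.35) = 260,510 J = +260.5 kJ.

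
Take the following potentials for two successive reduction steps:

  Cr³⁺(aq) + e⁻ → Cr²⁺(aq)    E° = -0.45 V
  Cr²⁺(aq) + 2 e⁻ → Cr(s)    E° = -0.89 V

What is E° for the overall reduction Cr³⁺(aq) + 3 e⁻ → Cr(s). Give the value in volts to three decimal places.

Since ΔG° = −nFE° is additive over sequential reductions, n₃E°₃ = n₁E°₁ + n₂E°₂.
E°₃ = (1×-0.45 + 2×-0.89) / 3 = (-2.230) / 3 = -0.743 V.
E° values themselves are not directly additive — weighting by electron count is essential.

-0.743 V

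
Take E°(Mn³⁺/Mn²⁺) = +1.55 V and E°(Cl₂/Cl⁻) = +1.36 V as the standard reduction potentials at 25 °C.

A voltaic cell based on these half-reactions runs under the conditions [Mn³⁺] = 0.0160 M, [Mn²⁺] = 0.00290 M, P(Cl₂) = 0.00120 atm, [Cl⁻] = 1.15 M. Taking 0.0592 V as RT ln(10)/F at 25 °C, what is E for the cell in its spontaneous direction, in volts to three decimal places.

+0.324 V

Mn³⁺/Mn²⁺ is the cathode (higher E°), Cl₂/Cl⁻ the anode: E°cell = +1.55 − (+1.36) = +0.19 V, n = 2.
Overall: 2 Mn³⁺(aq) + 2 Cl⁻(aq) → 2 Mn²⁺(aq) + Cl₂(g)
Q = [Mn²⁺]^2·P(Cl₂) / ([Mn³⁺]^2·[Cl⁻]^2); log Q = -4.526.
E = E° − (0.0592/n) log Q = +0.19 − (0.0592/2)(-4.526) = +0.324 V.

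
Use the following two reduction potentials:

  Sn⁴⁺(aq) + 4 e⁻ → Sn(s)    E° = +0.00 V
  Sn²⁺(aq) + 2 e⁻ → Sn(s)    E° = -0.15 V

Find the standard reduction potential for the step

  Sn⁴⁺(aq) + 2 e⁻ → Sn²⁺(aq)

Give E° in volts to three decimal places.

Sequential free energies add, so n₃E°₃ = n₁E°₁ + n₂E°₂.
With n₃ = 4, and the known step contributing 2×(-0.15) V, the unknown satisfies 2·E° = 4×(+0.00) − 2×(-0.15) = +0.300.
E° = +0.300 / 2 = +0.150 V.

+0.150 V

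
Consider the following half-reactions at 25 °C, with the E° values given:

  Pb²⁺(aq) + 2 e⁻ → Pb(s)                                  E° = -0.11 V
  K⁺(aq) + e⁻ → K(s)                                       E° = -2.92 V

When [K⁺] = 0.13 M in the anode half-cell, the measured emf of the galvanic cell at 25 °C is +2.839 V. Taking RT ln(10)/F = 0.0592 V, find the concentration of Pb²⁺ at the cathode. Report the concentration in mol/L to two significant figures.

0.16 M

Pb²⁺/Pb is the cathode, K⁺/K the anode: E°cell = +2.81 V, n = 2.
Overall reaction: Pb²⁺(aq) + 2 K(s) → Pb(s) + 2 K⁺(aq); Q = [K⁺]^2/[Pb²⁺]^1.
From E = E° − (0.0592/n) log Q: log Q = (E° − E)·n/0.0592 = (+2.81 − (+2.839))·2/0.0592 = -0.9797.
So 1·log[Pb²⁺] = 2·log(0.13) − log Q = -1.7721 − (-0.9797) = -0.7924; [Pb²⁺] = 10^(-0.7924) ≈ 0.16 M.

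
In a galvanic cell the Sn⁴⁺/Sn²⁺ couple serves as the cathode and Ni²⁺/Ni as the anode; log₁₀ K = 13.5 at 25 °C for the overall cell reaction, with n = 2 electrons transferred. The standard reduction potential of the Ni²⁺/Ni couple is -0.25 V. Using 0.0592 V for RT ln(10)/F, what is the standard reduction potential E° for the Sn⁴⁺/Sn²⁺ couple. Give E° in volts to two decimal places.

+0.15 V

E°cell = (0.0592/n)·log K = (0.0592/2)(13.5) = +0.400 V.
Since Sn⁴⁺/Sn²⁺ is the cathode and Ni²⁺/Ni the anode, E°cell = E°(Sn⁴⁺/Sn²⁺) − E°(Ni²⁺/Ni).
So E°(Sn⁴⁺/Sn²⁺) = E°cell + E°(Ni²⁺/Ni) = +0.400 + (-0.25) = +0.15 V.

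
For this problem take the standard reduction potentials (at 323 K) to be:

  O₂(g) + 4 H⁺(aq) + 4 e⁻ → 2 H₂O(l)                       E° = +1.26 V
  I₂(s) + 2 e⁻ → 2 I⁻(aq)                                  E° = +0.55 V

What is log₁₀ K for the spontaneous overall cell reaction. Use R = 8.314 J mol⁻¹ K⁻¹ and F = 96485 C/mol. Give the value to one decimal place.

44.3

Cathode: O₂/H₂O; anode: I₂/I⁻. E°cell = (+1.26) − (+0.55) = +0.71 V, with n = 4.
ΔG° = −nFE° = −RT ln K, so ln K = nFE°/(RT) = (4)(96485)(+0.71) / ((8.314)(323)) = 102.039.
log₁₀ K = 102.039 / ln 10 = 44.3.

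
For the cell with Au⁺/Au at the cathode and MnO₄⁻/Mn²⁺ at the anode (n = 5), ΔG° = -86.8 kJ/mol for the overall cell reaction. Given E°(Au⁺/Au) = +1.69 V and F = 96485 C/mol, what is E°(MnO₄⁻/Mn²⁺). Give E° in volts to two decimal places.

E°cell = −ΔG°/(nF) = −(-86.8×10³)/((5)(96485)) = +0.180 V.
Since Au⁺/Au is the cathode and MnO₄⁻/Mn²⁺ the anode, E°cell = E°(Au⁺/Au) − E°(MnO₄⁻/Mn²⁺).
So E°(MnO₄⁻/Mn²⁺) = E°(Au⁺/Au) − E°cell = (+1.69) − (+0.180) = +1.51 V.

+1.51 V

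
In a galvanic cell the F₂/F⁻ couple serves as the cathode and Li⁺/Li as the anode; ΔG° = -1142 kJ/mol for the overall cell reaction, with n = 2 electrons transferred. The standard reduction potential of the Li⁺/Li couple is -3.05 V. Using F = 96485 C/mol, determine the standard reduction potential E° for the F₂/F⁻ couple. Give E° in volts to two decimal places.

E°cell = −ΔG°/(nF) = −(-1142×10³)/((2)(96485)) = +5.918 V.
Since F₂/F⁻ is the cathode and Li⁺/Li the anode, E°cell = E°(F₂/F⁻) − E°(Li⁺/Li).
So E°(F₂/F⁻) = E°cell + E°(Li⁺/Li) = +5.918 + (-3.05) = +2.87 V.

+2.87 V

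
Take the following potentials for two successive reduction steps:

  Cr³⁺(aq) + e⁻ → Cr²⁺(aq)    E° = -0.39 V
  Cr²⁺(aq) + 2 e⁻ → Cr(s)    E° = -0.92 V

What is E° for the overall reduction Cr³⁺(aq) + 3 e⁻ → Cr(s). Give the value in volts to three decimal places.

-0.743 V

Since ΔG° = −nFE° is additive over sequential reductions, n₃E°₃ = n₁E°₁ + n₂E°₂.
E°₃ = (1×-0.39 + 2×-0.92) / 3 = (-2.230) / 3 = -0.743 V.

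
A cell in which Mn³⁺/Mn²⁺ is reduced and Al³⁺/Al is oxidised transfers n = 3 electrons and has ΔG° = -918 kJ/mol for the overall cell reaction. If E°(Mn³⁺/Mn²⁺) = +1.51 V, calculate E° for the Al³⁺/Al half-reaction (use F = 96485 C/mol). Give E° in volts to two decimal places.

-1.66 V

E°cell = −ΔG°/(nF) = −(-918×10³)/((3)(96485)) = +3.171 V.
Since Mn³⁺/Mn²⁺ is the cathode and Al³⁺/Al the anode, E°cell = E°(Mn³⁺/Mn²⁺) − E°(Al³⁺/Al).
So E°(Al³⁺/Al) = E°(Mn³⁺/Mn²⁺) − E°cell = (+1.51) − (+3.171) = -1.66 V.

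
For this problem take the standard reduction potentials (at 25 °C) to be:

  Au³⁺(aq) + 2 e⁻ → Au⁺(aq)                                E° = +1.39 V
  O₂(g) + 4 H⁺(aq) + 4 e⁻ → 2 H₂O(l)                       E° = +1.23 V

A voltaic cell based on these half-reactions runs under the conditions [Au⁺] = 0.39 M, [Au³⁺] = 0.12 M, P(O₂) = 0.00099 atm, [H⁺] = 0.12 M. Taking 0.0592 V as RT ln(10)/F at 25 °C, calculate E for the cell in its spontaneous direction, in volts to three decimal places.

+0.244 V

Au³⁺/Au⁺ is the cathode (higher E°), O₂/H₂O the anode: E°cell = +1.39 − (+1.23) = +0.16 V, n = 4.
Overall: 2 Au³⁺(aq) + 2 H₂O(l) → 2 Au⁺(aq) + O₂(g) + 4 H⁺(aq)
Q = [Au⁺]^2·P(O₂)·[H⁺]^4 / ([Au³⁺]^2); log Q = -5.664.
E = E° − (0.0592/n) log Q = +0.16 − (0.0592/4)(-5.664) = +0.244 V.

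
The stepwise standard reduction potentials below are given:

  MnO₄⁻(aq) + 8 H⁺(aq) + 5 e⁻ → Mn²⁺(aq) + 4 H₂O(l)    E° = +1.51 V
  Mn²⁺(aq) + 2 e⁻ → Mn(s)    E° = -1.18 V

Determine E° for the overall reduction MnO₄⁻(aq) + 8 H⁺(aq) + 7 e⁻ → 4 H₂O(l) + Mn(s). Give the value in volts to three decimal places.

+0.741 V

Standard free energies of sequential steps add: ΔG°₃ = ΔG°₁ + ΔG°₂, so n₃E°₃ = n₁E°₁ + n₂E°₂.
E°₃ = (5×+1.51 + 2×-1.18) / 7 = (+5.190) / 7 = +0.741 V.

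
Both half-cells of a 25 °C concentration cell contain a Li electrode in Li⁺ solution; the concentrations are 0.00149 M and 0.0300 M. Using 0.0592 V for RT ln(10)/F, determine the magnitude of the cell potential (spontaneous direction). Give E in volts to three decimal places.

For a concentration cell E°cell = 0. The 0.0300 M side is the cathode (reduction is favoured where [Li⁺] is higher).
With n = 1, E = −(0.0592/1) log([Li⁺]ₐₙ/[Li⁺]꜀ₐₜ) = −(0.0592/1) log(0.00149/0.03) = −(0.0592/1)(-1.304) = +0.077 V.

+0.077 V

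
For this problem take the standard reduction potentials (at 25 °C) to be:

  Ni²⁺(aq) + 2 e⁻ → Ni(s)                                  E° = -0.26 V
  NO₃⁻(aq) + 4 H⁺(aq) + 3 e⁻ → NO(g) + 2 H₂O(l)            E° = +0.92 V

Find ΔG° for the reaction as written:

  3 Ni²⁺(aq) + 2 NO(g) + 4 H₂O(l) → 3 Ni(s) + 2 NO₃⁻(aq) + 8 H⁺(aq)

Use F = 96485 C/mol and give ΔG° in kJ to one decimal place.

+683.1 kJ

As written, Ni²⁺/Ni is reduced (cathode) and NO₃⁻/NO is oxidised (anode), so E°cell = (-0.26) − (+0.92) = -1.18 V.
Balancing electrons gives n = 6.
ΔG° = −nFE° = −(6)(96485)(-1.18) = 683,114 J = +683.1 kJ.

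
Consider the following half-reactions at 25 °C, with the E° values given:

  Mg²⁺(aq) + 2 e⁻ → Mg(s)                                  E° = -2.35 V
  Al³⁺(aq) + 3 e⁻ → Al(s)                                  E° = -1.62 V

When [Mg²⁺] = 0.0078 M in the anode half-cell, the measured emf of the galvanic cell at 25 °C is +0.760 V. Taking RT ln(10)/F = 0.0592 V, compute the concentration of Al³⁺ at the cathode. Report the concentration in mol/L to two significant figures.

Al³⁺/Al is the cathode, Mg²⁺/Mg the anode: E°cell = +0.73 V, n = 6.
Overall reaction: 2 Al³⁺(aq) + 3 Mg(s) → 2 Al(s) + 3 Mg²⁺(aq); Q = [Mg²⁺]^3/[Al³⁺]^2.
From E = E° − (0.0592/n) log Q: log Q = (E° − E)·n/0.0592 = (+0.73 − (+0.760))·6/0.0592 = -3.0405.
So 2·log[Al³⁺] = 3·log(0.0078) − log Q = -6.3237 − (-3.0405) = -3.2832; log[Al³⁺] = -3.2832 / 2 = -1.6416; [Al³⁺] = 10^(-1.6416) ≈ 0.023 M.

0.023 M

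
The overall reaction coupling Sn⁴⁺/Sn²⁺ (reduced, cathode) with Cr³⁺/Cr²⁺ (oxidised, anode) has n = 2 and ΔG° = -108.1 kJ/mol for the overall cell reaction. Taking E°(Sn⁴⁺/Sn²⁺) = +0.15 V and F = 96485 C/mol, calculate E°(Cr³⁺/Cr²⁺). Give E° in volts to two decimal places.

E°cell = −ΔG°/(nF) = −(-108.1×10³)/((2)(96485)) = +0.560 V.
Since Sn⁴⁺/Sn²⁺ is the cathode and Cr³⁺/Cr²⁺ the anode, E°cell = E°(Sn⁴⁺/Sn²⁺) − E°(Cr³⁺/Cr²⁺).
So E°(Cr³⁺/Cr²⁺) = E°(Sn⁴⁺/Sn²⁺) − E°cell = (+0.15) − (+0.560) = -0.41 V.

-0.41 V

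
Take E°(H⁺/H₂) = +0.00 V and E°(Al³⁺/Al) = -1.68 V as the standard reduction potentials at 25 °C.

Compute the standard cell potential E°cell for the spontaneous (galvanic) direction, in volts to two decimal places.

The H⁺/H₂ couple has the higher reduction potential, so it is the cathode; Al³⁺/Al is oxidised at the anode.
E°cell = E°(cathode) − E°(anode) = (+0.00) − (-1.68) = +1.68 V.

+1.68 V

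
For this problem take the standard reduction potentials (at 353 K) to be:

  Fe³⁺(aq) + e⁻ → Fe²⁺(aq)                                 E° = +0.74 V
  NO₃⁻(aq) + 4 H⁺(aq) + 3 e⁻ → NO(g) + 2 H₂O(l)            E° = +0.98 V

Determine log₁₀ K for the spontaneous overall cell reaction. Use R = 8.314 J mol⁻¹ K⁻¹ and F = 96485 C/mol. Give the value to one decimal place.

Cathode: NO₃⁻/NO; anode: Fe³⁺/Fe²⁺. E°cell = (+0.98) − (+0.74) = +0.24 V, with n = 3.
ΔG° = −nFE° = −RT ln K, so ln K = nFE°/(RT) = (3)(96485)(+0.24) / ((8.314)(353)) = 23.671.
log₁₀ K = 23.671 / ln 10 = 10.3.

10.3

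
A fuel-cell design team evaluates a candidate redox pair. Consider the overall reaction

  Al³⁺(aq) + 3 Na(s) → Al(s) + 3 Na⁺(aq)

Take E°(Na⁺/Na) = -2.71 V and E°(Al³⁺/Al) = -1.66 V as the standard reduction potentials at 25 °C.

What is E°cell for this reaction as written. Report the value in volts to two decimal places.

The Al³⁺/Al couple has the higher reduction potential, so it is the cathode; Na⁺/Na is oxidised at the anode.
E°cell = E°(cathode) − E°(anode) = (-1.66) − (-2.71) = +1.05 V.

+1.05 V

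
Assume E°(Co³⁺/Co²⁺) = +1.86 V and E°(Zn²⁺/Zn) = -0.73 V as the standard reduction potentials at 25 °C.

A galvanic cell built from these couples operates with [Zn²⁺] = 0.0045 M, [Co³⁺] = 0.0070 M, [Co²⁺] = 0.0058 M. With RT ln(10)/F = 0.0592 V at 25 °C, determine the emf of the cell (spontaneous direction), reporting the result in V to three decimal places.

+2.664 V

Co³⁺/Co²⁺ is the cathode (higher E°), Zn²⁺/Zn the anode: E°cell = +1.86 − (-0.73) = +2.59 V, n = 2.
Overall: 2 Co³⁺(aq) + Zn(s) → 2 Co²⁺(aq) + Zn²⁺(aq)
Q = [Co²⁺]^2·[Zn²⁺] / ([Co³⁺]^2); log Q = -2.510.
E = E° − (0.0592/n) log Q = +2.59 − (0.0592/2)(-2.510) = +2.664 V.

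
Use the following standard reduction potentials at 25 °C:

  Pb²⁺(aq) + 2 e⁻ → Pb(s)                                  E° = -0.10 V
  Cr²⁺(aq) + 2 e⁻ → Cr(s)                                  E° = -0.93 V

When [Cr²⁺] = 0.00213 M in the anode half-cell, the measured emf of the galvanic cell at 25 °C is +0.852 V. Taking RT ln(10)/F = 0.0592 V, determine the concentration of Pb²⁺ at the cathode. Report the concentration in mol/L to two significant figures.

0.012 M

Pb²⁺/Pb is the cathode, Cr²⁺/Cr the anode: E°cell = +0.83 V, n = 2.
Overall reaction: Pb²⁺(aq) + Cr(s) → Pb(s) + Cr²⁺(aq); Q = [Cr²⁺]^1/[Pb²⁺]^1.
From E = E° − (0.0592/n) log Q: log Q = (E° − E)·n/0.0592 = (+0.83 − (+0.852))·2/0.0592 = -0.7432.
So 1·log[Pb²⁺] = 1·log(0.00213) − log Q = -2.6716 − (-0.7432) = -1.9284; [Pb²⁺] = 10^(-1.9284) ≈ 0.012 M.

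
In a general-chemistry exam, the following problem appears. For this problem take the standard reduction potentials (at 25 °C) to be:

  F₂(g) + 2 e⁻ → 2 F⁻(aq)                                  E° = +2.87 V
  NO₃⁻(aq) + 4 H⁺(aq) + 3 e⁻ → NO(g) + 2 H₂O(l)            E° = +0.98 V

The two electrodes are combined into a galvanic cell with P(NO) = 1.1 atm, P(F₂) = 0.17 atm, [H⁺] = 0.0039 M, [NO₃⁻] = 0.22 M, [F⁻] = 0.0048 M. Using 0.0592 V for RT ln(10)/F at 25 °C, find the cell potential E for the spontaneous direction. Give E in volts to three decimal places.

+2.208 V

F₂/F⁻ is the cathode (higher E°), NO₃⁻/NO the anode: E°cell = +2.87 − (+0.98) = +1.89 V, n = 6.
Overall: 3 F₂(g) + 2 NO(g) + 4 H₂O(l) → 6 F⁻(aq) + 2 NO₃⁻(aq) + 8 H⁺(aq)
Q = [F⁻]^6·[NO₃⁻]^2·[H⁺]^8 / (P(F₂)^3·P(NO)^2); log Q = -32.273.
E = E° − (0.0592/n) log Q = +1.89 − (0.0592/6)(-32.273) = +2.208 V.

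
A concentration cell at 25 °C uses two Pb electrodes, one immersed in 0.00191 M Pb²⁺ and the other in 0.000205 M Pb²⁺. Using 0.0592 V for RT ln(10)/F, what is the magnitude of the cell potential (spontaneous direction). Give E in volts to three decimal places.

For a concentration cell E°cell = 0. The 0.00191 M side is the cathode (reduction is favoured where [Pb²⁺] is higher).
With n = 2, E = −(0.0592/2) log([Pb²⁺]ₐₙ/[Pb²⁺]꜀ₐₜ) = −(0.0592/2) log(0.000205/0.00191) = −(0.0592/2)(-0.969) = +0.029 V.

+0.029 V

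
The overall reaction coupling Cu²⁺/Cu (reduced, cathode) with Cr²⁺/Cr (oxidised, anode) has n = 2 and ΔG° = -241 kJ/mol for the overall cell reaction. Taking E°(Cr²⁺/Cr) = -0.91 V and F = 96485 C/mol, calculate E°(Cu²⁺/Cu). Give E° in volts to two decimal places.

E°cell = −ΔG°/(nF) = −(-241×10³)/((2)(96485)) = +1.249 V.
Since Cu²⁺/Cu is the cathode and Cr²⁺/Cr the anode, E°cell = E°(Cu²⁺/Cu) − E°(Cr²⁺/Cr).
So E°(Cu²⁺/Cu) = E°cell + E°(Cr²⁺/Cr) = +1.249 + (-0.91) = +0.34 V.

+0.34 V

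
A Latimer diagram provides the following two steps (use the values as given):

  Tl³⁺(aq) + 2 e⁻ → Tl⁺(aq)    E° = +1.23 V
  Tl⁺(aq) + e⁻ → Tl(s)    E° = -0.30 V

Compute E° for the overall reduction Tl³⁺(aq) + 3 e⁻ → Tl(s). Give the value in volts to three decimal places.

+0.720 V

Adding the free-energy changes (−nFE°) of the two steps gives −n₃FE°₃ = −n₁FE°₁ − n₂FE°₂.
E°₃ = (2×+1.23 + 1×-0.30) / 3 = (+2.160) / 3 = +0.720 V.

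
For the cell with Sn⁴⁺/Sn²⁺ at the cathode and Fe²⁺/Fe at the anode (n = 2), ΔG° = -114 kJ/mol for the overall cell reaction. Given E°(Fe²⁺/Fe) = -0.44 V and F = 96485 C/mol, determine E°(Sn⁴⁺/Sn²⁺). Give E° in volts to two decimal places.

E°cell = −ΔG°/(nF) = −(-114×10³)/((2)(96485)) = +0.591 V.
Since Sn⁴⁺/Sn²⁺ is the cathode and Fe²⁺/Fe the anode, E°cell = E°(Sn⁴⁺/Sn²⁺) − E°(Fe²⁺/Fe).
So E°(Sn⁴⁺/Sn²⁺) = E°cell + E°(Fe²⁺/Fe) = +0.591 + (-0.44) = +0.15 V.

+0.15 V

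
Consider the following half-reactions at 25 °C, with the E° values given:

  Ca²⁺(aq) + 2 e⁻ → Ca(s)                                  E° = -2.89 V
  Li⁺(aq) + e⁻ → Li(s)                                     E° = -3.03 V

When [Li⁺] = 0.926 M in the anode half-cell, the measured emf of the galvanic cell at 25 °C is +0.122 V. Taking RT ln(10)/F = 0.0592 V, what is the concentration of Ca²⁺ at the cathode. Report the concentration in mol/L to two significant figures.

Ca²⁺/Ca is the cathode, Li⁺/Li the anode: E°cell = +0.14 V, n = 2.
Overall reaction: Ca²⁺(aq) + 2 Li(s) → Ca(s) + 2 Li⁺(aq); Q = [Li⁺]^2/[Ca²⁺]^1.
From E = E° − (0.0592/n) log Q: log Q = (E° − E)·n/0.0592 = (+0.14 − (+0.122))·2/0.0592 = 0.6081.
So 1·log[Ca²⁺] = 2·log(0.926) − log Q = -0.0668 − (0.6081) = -0.6749; [Ca²⁺] = 10^(-0.6749) ≈ 0.21 M.

0.21 M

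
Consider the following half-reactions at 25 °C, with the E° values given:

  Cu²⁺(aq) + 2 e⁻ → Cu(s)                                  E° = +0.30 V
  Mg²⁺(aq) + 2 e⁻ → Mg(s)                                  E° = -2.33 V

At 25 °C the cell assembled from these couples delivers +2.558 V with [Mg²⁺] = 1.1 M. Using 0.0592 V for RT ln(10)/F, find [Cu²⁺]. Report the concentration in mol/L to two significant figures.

Cu²⁺/Cu is the cathode, Mg²⁺/Mg the anode: E°cell = +2.63 V, n = 2.
Overall reaction: Cu²⁺(aq) + Mg(s) → Cu(s) + Mg²⁺(aq); Q = [Mg²⁺]^1/[Cu²⁺]^1.
From E = E° − (0.0592/n) log Q: log Q = (E° − E)·n/0.0592 = (+2.63 − (+2.558))·2/0.0592 = 2.4324.
So 1·log[Cu²⁺] = 1·log(1.1) − log Q = 0.0414 − (2.4324) = -2.3910; [Cu²⁺] = 10^(-2.3910) ≈ 0.0041 M.

0.0041 M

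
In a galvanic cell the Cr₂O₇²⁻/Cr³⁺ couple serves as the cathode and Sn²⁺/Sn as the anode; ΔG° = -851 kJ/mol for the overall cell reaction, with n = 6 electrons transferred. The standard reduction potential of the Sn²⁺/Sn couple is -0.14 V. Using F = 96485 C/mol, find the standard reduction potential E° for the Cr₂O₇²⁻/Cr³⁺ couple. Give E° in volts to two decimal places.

+1.33 V

E°cell = −ΔG°/(nF) = −(-851×10³)/((6)(96485)) = +1.470 V.
Since Cr₂O₇²⁻/Cr³⁺ is the cathode and Sn²⁺/Sn the anode, E°cell = E°(Cr₂O₇²⁻/Cr³⁺) − E°(Sn²⁺/Sn).
So E°(Cr₂O₇²⁻/Cr³⁺) = E°cell + E°(Sn²⁺/Sn) = +1.470 + (-0.14) = +1.33 V.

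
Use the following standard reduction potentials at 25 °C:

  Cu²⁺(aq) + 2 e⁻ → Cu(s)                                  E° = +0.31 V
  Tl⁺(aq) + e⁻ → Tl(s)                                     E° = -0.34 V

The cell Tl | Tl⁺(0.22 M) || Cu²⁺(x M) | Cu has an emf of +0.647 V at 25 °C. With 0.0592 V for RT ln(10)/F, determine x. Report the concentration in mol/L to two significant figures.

Cu²⁺/Cu is the cathode, Tl⁺/Tl the anode: E°cell = +0.65 V, n = 2.
Overall reaction: Cu²⁺(aq) + 2 Tl(s) → Cu(s) + 2 Tl⁺(aq); Q = [Tl⁺]^2/[Cu²⁺]^1.
From E = E° − (0.0592/n) log Q: log Q = (E° − E)·n/0.0592 = (+0.65 − (+0.647))·2/0.0592 = 0.1014.
So 1·log[Cu²⁺] = 2·log(0.22) − log Q = -1.3152 − (0.1014) = -1.4166; [Cu²⁺] = 10^(-1.4166) ≈ 0.038 M.

0.038 M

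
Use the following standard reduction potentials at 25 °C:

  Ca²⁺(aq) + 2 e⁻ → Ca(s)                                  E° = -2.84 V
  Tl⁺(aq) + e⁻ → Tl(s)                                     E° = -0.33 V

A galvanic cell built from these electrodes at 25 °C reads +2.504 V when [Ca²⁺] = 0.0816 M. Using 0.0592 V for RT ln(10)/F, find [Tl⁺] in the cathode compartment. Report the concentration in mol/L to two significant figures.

0.23 M

Tl⁺/Tl is the cathode, Ca²⁺/Ca the anode: E°cell = +2.51 V, n = 2.
Overall reaction: 2 Tl⁺(aq) + Ca(s) → 2 Tl(s) + Ca²⁺(aq); Q = [Ca²⁺]^1/[Tl⁺]^2.
From E = E° − (0.0592/n) log Q: log Q = (E° − E)·n/0.0592 = (+2.51 − (+2.504))·2/0.0592 = 0.2027.
So 2·log[Tl⁺] = 1·log(0.0816) − log Q = -1.0883 − (0.2027) = -1.2910; log[Tl⁺] = -1.2910 / 2 = -0.6455; [Tl⁺] = 10^(-0.6455) ≈ 0.23 M.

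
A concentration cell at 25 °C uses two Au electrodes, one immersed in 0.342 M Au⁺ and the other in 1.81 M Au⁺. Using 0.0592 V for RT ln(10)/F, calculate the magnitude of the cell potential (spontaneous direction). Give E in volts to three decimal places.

For a concentration cell E°cell = 0. The 1.81 M side is the cathode (reduction is favoured where [Au⁺] is higher).
With n = 1, E = −(0.0592/1) log([Au⁺]ₐₙ/[Au⁺]꜀ₐₜ) = −(0.0592/1) log(0.342/1.81) = −(0.0592/1)(-0.724) = +0.043 V.

+0.043 V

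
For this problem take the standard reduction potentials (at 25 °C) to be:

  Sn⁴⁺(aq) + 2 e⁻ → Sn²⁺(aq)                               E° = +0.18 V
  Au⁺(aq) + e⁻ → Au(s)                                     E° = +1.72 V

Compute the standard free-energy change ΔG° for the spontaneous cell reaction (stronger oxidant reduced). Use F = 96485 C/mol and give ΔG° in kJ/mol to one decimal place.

Au⁺/Au (E° = +1.72 V) is the cathode; Sn⁴⁺/Sn²⁺ (E° = +0.18 V) is the anode, so E°cell = +1.54 V.
Balancing electrons gives n = 2 (lcm of 1 and 2).
ΔG° = −nFE° = −(2)(96485)(+1.54) = -297,174 J = -297.2 kJ/mol.

-297.2 kJ/mol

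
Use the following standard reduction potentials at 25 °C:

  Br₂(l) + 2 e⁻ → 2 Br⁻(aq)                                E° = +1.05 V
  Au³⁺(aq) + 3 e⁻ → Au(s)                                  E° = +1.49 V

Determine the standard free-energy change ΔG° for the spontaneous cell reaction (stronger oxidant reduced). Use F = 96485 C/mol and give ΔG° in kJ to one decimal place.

-254.7 kJ

Au³⁺/Au (E° = +1.49 V) is the cathode; Br₂/Br⁻ (E° = +1.05 V) is the anode, so E°cell = +0.44 V.
Balancing electrons gives n = 6 (lcm of 3 and 2).
ΔG° = −nFE° = −(6)(96485)(+0.44) = -254,720 J = -254.7 kJ.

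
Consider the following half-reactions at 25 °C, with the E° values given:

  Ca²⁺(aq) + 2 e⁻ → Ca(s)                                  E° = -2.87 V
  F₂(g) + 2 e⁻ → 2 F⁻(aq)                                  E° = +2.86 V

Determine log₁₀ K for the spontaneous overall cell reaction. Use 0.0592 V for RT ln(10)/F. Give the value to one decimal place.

193.6

Cathode: F₂/F⁻; anode: Ca²⁺/Ca. E°cell = +5.73 V, n = 2.
log K = nE°cell / 0.0592 = (2)(+5.73) / 0.0592 = 193.6.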